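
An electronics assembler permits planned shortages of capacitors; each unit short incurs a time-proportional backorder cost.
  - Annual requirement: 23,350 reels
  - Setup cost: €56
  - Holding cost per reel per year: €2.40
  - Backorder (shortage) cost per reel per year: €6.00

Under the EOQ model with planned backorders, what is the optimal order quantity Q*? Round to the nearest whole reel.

Basic EOQ = √(2·23,350·56/2.4) = 1,043.871
Backorder adjustment √((H+b)/b) = √((2.4+6)/6) = 1.1832
Q* = 1,043.871 × 1.1832 ≈ 1,235.12

1,235 reels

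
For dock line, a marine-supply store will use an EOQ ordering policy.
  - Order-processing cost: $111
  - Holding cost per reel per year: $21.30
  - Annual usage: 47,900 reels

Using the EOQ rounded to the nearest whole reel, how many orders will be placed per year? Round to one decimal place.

Q* = √(2·D·S / H) = √(2·47,900·111 / 21.3) = √499,239.4 ≈ 706.57 → Q = 707
N = D/Q = 47,900/707 ≈ 67.751 orders/yr

67.8 orders per year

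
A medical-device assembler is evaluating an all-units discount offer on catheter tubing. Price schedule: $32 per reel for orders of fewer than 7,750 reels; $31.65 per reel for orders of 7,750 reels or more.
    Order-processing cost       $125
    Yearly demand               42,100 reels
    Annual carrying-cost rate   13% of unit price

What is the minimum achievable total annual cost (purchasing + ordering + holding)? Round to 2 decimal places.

H₁ = 13%×$32 = $4.1600;  H₂ = 13%×$31.65 = $4.1145
EOQ₁ = √(2×42,100×125/4.1600) = 1,590.61  (< 7,750, feasible at tier 1)
EOQ₂ = √(2×42,100×125/4.1145) = 1,599.38  (< 7,750 → use Q = 7,750 at tier-2 price)
TC(tier 1 (EOQ₁), Q≈1,590.6) = $1,353,816.95
TC(tier 2, Q≈7,750.0) = $1,349,087.72
Minimum at tier 2: $1,349,087.72

$1,349,087.72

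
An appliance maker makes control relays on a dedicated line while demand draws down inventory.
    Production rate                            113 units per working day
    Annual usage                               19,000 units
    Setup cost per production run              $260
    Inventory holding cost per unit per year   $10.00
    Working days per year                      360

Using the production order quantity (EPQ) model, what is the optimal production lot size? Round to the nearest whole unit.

1,362 units

Daily demand d = 19,000/360 = 52.778; p = 113; 1 − d/p = 0.53294
EPQ = √(2DS / (H(1 − d/p)))
    = √(2 × 19,000 × 260 / (10 × 0.53294)) ≈ 1,361.57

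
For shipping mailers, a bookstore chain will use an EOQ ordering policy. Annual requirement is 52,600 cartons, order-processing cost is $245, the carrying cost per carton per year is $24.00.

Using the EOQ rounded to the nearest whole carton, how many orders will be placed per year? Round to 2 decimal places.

Q* = √(2·D·S / H) = √(2·52,600·245 / 24) = √1,073,916.7 ≈ 1,036.30 → Q = 1,036
N = D/Q = 52,600/1,036 ≈ 50.772 orders/yr

50.77 orders per year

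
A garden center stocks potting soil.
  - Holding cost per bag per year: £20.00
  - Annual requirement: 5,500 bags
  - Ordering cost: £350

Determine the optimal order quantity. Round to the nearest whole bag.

439 bags

Q* = √(2·D·S / H) = √(2·5,500·350 / 20) = √192,500.0 ≈ 438.75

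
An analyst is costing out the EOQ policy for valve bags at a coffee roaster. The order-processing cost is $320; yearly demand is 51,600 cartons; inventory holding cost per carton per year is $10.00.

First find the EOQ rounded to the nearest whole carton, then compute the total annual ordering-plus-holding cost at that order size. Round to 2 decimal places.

2DS/H = 2·51,600·320/10 = 3,302,400.00
EOQ = √3,302,400.00 ≈ 1,817.25 → Q = 1,817 cartons
Orders/yr = 51,600/1,817 = 28.398; ordering cost = 28.398 × $320 = $9,087.51
Average inventory = 1,817/2 = 908.5; holding cost = 908.5 × $10 = $9,085.00
Total = $9,087.51 + $9,085.00 = $18,172.51

$18,172.51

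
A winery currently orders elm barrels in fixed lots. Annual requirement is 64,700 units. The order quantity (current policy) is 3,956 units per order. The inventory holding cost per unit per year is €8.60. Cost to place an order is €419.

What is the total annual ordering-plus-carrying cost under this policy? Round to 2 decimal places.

€23,863.50

Orders/yr = 64,700/3,956 = 16.355; ordering cost = 16.355 × €419 = €6,852.70
Average inventory = 3,956/2 = 1978; holding cost = 1978 × €8.6 = €17,010.80
Total = €6,852.70 + €17,010.80 = €23,863.50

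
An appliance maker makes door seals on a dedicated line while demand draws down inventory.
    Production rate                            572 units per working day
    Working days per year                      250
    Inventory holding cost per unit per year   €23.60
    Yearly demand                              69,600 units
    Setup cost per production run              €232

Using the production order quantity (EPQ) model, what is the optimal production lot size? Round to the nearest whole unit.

Daily demand d = 69,600/250 = 278.400; p = 572; 1 − d/p = 0.51329
EPQ = √(2DS / (H(1 − d/p)))
    = √(2 × 69,600 × 232 / (23.6 × 0.51329)) ≈ 1,632.78

1,633 units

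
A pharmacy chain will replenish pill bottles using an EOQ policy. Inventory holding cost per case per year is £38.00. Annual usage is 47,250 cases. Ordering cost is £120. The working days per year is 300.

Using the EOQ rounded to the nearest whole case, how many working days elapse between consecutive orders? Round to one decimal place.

EOQ = √(2DS/H) = √(2 × 47,250 × 120 / 38)
    = √(298,421.05) ≈ 546.28 → Q = 546 cases
Cycle time = (working days × Q)/D = (300 × 546) / 47,250 = 3.467 days

3.5 days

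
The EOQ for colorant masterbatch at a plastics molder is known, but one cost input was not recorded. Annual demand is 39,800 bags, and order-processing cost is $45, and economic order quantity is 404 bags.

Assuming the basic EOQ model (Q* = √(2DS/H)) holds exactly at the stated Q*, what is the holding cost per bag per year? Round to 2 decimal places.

$21.95

From Q* = √(2DS/H) ⇒ Q*² = 2DS/H.
H = 2DS / Q² = 2 × 39,800 × 45 / 404² = 21.9464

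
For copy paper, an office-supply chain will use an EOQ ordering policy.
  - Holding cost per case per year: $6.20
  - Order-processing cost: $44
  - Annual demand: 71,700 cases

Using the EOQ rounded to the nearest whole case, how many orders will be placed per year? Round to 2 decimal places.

71.06 orders per year

2DS/H = 2·71,700·44/6.2 = 1,017,677.42
EOQ = √1,017,677.42 ≈ 1,008.80 → Q = 1,009
N = D/Q = 71,700/1,009 ≈ 71.060 orders/yr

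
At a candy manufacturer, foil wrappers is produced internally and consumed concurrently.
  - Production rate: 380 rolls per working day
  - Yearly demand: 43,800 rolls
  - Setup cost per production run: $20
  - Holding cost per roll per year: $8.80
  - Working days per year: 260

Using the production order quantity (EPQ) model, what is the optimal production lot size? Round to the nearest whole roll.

Daily demand d = 43,800/260 = 168.462; p = 380; 1 − d/p = 0.55668
EPQ = √(2DS / (H(1 − d/p)))
    = √(2 × 43,800 × 20 / (8.8 × 0.55668)) ≈ 598.03

598 rolls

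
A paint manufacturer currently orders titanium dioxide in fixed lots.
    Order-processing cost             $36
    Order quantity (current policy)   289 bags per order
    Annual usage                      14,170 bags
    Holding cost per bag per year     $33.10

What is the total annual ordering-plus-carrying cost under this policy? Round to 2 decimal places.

$6,548.07

Ordering: D/Q × S = 14,170/289 × $36 = $1,765.12
Holding:  Q/2 × H = 289/2 × $33.1 = $4,782.95
Total = $1,765.12 + $4,782.95 = $6,548.07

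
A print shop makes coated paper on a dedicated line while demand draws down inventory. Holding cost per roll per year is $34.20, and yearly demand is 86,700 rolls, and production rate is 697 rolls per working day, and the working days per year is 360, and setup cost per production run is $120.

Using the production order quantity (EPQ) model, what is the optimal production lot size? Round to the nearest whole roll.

Daily demand d = 86,700/360 = 240.833; p = 697; 1 − d/p = 0.65447
EPQ = √(2DS / (H(1 − d/p)))
    = √(2 × 86,700 × 120 / (34.2 × 0.65447)) ≈ 964.18

964 rolls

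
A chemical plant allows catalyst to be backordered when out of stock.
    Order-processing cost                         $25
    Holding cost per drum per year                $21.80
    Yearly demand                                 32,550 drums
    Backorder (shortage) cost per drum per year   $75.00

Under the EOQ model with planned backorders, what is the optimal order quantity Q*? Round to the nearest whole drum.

310 drums

Basic EOQ = √(2·32,550·25/21.8) = 273.232
Backorder adjustment √((H+b)/b) = √((21.8+75)/75) = 1.1361
Q* = 273.232 × 1.1361 ≈ 310.41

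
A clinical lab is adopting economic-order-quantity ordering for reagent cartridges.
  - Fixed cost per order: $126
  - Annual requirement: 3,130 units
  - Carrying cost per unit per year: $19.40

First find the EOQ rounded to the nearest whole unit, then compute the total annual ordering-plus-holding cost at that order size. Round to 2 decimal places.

Optimal lot size Q* = (2 × 3,130 × $126 / $19.4)^½ ≈ 201.64 → Q = 202 units
Ordering: D/Q × S = 3,130/202 × $126 = $1,952.38
Holding:  Q/2 × H = 202/2 × $19.4 = $1,959.40
Total = $1,952.38 + $1,959.40 = $3,911.78

$3,911.78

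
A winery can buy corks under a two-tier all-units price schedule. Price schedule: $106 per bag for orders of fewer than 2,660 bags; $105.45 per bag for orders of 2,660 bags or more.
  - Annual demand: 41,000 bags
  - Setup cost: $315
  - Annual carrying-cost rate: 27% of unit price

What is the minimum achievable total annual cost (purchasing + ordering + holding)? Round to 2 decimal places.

$4,366,172.36

H₁ = 27%×$106 = $28.6200;  H₂ = 27%×$105.45 = $28.4715
EOQ₁ = √(2×41,000×315/28.6200) = 950.01  (< 2,660, feasible at tier 1)
EOQ₂ = √(2×41,000×315/28.4715) = 952.48  (< 2,660 → use Q = 2,660 at tier-2 price)
TC(tier 1 (EOQ₁), Q≈950.0) = $4,373,189.24
TC(tier 2, Q≈2,660.0) = $4,366,172.36
Minimum at tier 2: $4,366,172.36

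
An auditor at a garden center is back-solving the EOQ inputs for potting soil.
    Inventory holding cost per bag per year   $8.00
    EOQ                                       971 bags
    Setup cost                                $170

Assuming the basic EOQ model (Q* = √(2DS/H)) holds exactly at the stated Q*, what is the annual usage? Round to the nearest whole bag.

22,184 bags per year

From Q* = √(2DS/H) ⇒ Q*² = 2DS/H.
D = Q²H / (2S) = 971² × 8 / (2 × 170) = 22,184.49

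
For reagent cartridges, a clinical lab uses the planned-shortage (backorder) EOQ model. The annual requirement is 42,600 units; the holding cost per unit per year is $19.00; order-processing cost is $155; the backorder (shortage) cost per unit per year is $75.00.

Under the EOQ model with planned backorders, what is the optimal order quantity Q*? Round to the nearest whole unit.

Q* = √(2DS/H) · √((H + b)/b)
   = √(2 × 42,600 × 155 / 19) · √((19 + 75) / 75)
   = 833.698 × 1.1195 ≈ 933.34

933 units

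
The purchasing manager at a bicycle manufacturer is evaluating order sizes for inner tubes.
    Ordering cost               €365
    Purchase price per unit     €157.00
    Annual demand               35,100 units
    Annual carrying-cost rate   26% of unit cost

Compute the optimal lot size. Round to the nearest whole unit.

792 units

Holding cost per unit per year: H = 26% × €157 = €40.8200
Optimal lot size Q* = (2 × 35,100 × €365 / €40.82)^½ ≈ 792.28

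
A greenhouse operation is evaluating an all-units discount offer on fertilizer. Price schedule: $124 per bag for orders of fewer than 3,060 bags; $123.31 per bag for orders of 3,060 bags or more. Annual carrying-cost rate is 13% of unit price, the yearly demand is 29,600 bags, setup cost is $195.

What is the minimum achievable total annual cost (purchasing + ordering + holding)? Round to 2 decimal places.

H₁ = 13%×$124 = $16.1200;  H₂ = 13%×$123.31 = $16.0303
EOQ₁ = √(2×29,600×195/16.1200) = 846.24  (< 3,060, feasible at tier 1)
EOQ₂ = √(2×29,600×195/16.0303) = 848.61  (< 3,060 → use Q = 3,060 at tier-2 price)
TC(tier 1 (EOQ₁), Q≈846.2) = $3,684,041.45
TC(tier 2, Q≈3,060.0) = $3,676,388.63
Minimum at tier 2: $3,676,388.63

$3,676,388.63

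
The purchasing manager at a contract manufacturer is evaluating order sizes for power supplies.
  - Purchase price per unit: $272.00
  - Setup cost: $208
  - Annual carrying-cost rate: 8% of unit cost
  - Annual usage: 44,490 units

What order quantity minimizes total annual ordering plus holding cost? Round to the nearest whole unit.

922 units

Holding cost per unit per year: H = 8% × $272 = $21.7600
Optimal lot size Q* = (2 × 44,490 × $208 / $21.76)^½ ≈ 922.25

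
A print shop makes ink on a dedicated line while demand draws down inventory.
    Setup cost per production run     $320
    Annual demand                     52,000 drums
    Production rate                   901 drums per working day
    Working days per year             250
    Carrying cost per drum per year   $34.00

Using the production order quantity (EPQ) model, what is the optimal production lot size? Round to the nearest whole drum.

1,128 drums

Daily demand d = 52,000/250 = 208.000; p = 901; 1 − d/p = 0.76915
EPQ = √(2DS / (H(1 − d/p)))
    = √(2 × 52,000 × 320 / (34 × 0.76915)) ≈ 1,128.10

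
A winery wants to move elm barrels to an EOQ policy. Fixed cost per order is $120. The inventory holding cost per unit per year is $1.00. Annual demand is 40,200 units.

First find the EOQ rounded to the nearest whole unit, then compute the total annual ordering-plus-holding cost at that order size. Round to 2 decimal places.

Q* = √(2·D·S / H) = √(2·40,200·120 / 1) = √9,648,000.0 ≈ 3,106.12 → Q = 3,106 units
Orders/yr = 40,200/3,106 = 12.943; ordering cost = 12.943 × $120 = $1,553.12
Average inventory = 3,106/2 = 1553; holding cost = 1553 × $1 = $1,553.00
Total = $1,553.12 + $1,553.00 = $3,106.12

$3,106.12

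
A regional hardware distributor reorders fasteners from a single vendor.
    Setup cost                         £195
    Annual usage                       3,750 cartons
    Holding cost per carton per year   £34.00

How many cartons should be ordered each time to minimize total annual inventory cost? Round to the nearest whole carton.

207 cartons

Q* = √(2·D·S / H) = √(2·3,750·195 / 34) = √43,014.7 ≈ 207.40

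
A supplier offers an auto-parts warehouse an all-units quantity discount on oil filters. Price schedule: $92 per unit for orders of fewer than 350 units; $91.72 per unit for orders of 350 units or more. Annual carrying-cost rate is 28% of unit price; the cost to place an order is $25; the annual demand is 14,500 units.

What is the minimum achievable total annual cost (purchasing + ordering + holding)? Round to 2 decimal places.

H₁ = 28%×$92 = $25.7600;  H₂ = 28%×$91.72 = $25.6816
EOQ₁ = √(2×14,500×25/25.7600) = 167.76  (< 350, feasible at tier 1)
EOQ₂ = √(2×14,500×25/25.6816) = 168.02  (< 350 → use Q = 350 at tier-2 price)
TC(tier 1 (EOQ₁), Q≈167.8) = $1,338,321.57
TC(tier 2, Q≈350.0) = $1,335,469.99
Minimum at tier 2: $1,335,469.99

$1,335,469.99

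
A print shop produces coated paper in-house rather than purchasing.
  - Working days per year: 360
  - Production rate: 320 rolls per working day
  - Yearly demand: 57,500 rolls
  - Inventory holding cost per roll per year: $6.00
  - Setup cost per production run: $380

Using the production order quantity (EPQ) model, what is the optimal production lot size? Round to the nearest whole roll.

3,813 rolls

Daily demand d = 57,500/360 = 159.722; p = 320; 1 − d/p = 0.50087
EPQ = √(2DS / (H(1 − d/p)))
    = √(2 × 57,500 × 380 / (6 × 0.50087)) ≈ 3,813.32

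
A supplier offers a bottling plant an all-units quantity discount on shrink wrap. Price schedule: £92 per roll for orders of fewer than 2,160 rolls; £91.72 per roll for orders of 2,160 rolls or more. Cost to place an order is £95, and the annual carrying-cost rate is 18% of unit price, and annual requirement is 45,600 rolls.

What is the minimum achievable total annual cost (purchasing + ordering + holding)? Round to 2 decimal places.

H₁ = 18%×£92 = £16.5600;  H₂ = 18%×£91.72 = £16.5096
EOQ₁ = √(2×45,600×95/16.5600) = 723.32  (< 2,160, feasible at tier 1)
EOQ₂ = √(2×45,600×95/16.5096) = 724.42  (< 2,160 → use Q = 2,160 at tier-2 price)
TC(tier 1 (EOQ₁), Q≈723.3) = £4,207,178.14
TC(tier 2, Q≈2,160.0) = £4,202,267.92
Minimum at tier 2: £4,202,267.92

£4,202,267.92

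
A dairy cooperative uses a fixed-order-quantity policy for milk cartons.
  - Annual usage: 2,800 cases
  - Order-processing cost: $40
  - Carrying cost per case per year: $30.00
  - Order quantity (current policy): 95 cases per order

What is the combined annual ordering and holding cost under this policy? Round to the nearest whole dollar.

Ordering: D/Q × S = 2,800/95 × $40 = $1,178.95
Holding:  Q/2 × H = 95/2 × $30 = $1,425.00
Total = $1,178.95 + $1,425.00 = $2,603.95

$2,604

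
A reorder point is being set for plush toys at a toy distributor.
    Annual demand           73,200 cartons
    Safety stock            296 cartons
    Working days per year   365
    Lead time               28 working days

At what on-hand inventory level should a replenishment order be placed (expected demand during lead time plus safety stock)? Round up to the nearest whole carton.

Daily demand d = 73,200 / 365 = 200.548 cartons/day
Demand during lead time = 200.548 × 28 = 5,615.34
Reorder point = 5,615.34 + 296 = 5,911.34 → round up

5,912 cartons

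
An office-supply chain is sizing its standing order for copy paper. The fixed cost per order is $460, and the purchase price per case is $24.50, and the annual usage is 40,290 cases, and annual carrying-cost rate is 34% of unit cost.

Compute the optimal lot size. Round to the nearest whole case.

2,109 cases

Carrying cost H = $24.5 × 34% = $8.3300/case/yr
EOQ = √(2DS/H) = √(2 × 40,290 × 460 / 8.33)
    = √(4,449,795.92) ≈ 2,109.45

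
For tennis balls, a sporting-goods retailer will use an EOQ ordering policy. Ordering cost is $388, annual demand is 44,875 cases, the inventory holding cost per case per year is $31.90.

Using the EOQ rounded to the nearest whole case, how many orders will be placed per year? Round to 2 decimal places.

42.94 orders per year

2DS/H = 2·44,875·388/31.9 = 1,091,630.09
EOQ = √1,091,630.09 ≈ 1,044.81 → Q = 1,045
N = D/Q = 44,875/1,045 ≈ 42.943 orders/yr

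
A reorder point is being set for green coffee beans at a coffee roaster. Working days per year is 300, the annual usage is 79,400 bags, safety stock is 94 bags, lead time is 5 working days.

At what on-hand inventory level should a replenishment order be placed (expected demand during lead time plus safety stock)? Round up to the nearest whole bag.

1,418 bags

Daily demand d = 79,400 / 300 = 264.667 bags/day
Demand during lead time = 264.667 × 5 = 1,323.33
Reorder point = 1,323.33 + 94 = 1,417.33 → round up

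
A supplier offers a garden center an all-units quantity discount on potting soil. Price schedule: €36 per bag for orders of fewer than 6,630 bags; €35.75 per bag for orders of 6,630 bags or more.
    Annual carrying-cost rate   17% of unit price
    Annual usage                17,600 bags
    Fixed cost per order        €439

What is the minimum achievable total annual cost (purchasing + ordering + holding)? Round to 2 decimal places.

€643,324.77

H₁ = 17%×€36 = €6.1200;  H₂ = 17%×€35.75 = €6.0775
EOQ₁ = √(2×17,600×439/6.1200) = 1,589.01  (< 6,630, feasible at tier 1)
EOQ₂ = √(2×17,600×439/6.0775) = 1,594.56  (< 6,630 → use Q = 6,630 at tier-2 price)
TC(tier 1 (EOQ₁), Q≈1,589.0) = €643,324.77
TC(tier 2, Q≈6,630.0) = €650,512.28
Minimum at tier 1 (EOQ₁): €643,324.77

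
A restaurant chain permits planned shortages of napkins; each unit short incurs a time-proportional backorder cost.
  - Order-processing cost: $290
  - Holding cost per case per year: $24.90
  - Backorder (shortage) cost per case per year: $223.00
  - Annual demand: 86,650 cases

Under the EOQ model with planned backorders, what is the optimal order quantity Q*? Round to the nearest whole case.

Q* = √(2DS/H) · √((H + b)/b)
   = √(2 × 86,650 × 290 / 24.9) · √((24.9 + 223) / 223)
   = 1,420.688 × 1.0544 ≈ 1,497.91

1,498 cases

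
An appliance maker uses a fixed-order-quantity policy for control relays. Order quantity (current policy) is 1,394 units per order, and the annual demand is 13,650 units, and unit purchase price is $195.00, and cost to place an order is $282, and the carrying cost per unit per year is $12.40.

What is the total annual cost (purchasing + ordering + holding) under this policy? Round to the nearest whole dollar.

Ordering: D/Q × S = 13,650/1,394 × $282 = $2,761.33
Holding:  Q/2 × H = 1,394/2 × $12.4 = $8,642.80
Purchase cost = D·C = 13,650 × 195 = $2,661,750.00
Total = $2,761.33 + $8,642.80 + $2,661,750.00 = $2,673,154.13

$2,673,154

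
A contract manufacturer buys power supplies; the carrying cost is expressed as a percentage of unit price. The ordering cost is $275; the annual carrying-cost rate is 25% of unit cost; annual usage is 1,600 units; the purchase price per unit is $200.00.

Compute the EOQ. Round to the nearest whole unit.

H = i·C = 0.25 × $200 = $50.0000 per unit-year
2DS/H = 2·1,600·275/50 = 17,600.00
EOQ = √17,600.00 ≈ 132.66

133 units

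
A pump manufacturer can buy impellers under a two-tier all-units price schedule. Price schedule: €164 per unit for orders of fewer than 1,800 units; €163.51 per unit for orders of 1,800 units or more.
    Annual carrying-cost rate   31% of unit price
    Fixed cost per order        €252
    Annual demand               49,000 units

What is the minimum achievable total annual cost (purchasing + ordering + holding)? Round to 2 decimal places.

H₁ = 31%×€164 = €50.8400;  H₂ = 31%×€163.51 = €50.6881
EOQ₁ = √(2×49,000×252/50.8400) = 696.96  (< 1,800, feasible at tier 1)
EOQ₂ = √(2×49,000×252/50.6881) = 698.01  (< 1,800 → use Q = 1,800 at tier-2 price)
TC(tier 1 (EOQ₁), Q≈697.0) = €8,071,433.67
TC(tier 2, Q≈1,800.0) = €8,064,469.29
Minimum at tier 2: €8,064,469.29

€8,064,469.29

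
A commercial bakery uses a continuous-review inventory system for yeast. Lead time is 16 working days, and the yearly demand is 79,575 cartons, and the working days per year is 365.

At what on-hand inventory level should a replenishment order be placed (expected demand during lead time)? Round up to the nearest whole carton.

3,489 cartons

Daily demand d = 79,575 / 365 = 218.014 cartons/day
Demand during lead time = 218.014 × 16 = 3,488.22
Reorder point = 3,488.22 → round up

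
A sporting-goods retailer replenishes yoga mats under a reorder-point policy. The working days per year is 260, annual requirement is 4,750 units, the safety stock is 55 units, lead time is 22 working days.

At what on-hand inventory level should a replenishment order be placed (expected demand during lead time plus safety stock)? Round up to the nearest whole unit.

Daily demand d = 4,750 / 260 = 18.269 units/day
Demand during lead time = 18.269 × 22 = 401.92
Reorder point = 401.92 + 55 = 456.92 → round up

457 units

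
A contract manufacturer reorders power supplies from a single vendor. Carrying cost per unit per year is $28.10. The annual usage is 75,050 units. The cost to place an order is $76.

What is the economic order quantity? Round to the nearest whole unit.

EOQ = √(2DS/H) = √(2 × 75,050 × 76 / 28.1)
    = √(405,964.41) ≈ 637.15

637 units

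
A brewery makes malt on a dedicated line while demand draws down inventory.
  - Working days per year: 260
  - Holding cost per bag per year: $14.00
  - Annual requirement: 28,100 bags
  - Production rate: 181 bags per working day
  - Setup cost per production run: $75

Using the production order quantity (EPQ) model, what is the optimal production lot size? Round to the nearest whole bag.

864 bags

Daily demand d = 28,100/260 = 108.077; p = 181; 1 − d/p = 0.40289
EPQ = √(2DS / (H(1 − d/p)))
    = √(2 × 28,100 × 75 / (14 × 0.40289)) ≈ 864.45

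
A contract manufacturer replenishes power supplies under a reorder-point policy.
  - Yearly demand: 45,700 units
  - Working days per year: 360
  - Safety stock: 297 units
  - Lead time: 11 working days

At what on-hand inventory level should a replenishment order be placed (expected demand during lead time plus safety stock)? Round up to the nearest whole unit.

1,694 units

Daily demand d = 45,700 / 360 = 126.944 units/day
Demand during lead time = 126.944 × 11 = 1,396.39
Reorder point = 1,396.39 + 297 = 1,693.39 → round up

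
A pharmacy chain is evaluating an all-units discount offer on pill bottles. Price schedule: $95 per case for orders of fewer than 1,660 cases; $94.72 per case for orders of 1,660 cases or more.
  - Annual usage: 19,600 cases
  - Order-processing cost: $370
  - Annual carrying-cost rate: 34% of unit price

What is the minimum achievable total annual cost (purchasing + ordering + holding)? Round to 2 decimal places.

$1,883,644.38

H₁ = 34%×$95 = $32.3000;  H₂ = 34%×$94.72 = $32.2048
EOQ₁ = √(2×19,600×370/32.3000) = 670.10  (< 1,660, feasible at tier 1)
EOQ₂ = √(2×19,600×370/32.2048) = 671.09  (< 1,660 → use Q = 1,660 at tier-2 price)
TC(tier 1 (EOQ₁), Q≈670.1) = $1,883,644.38
TC(tier 2, Q≈1,660.0) = $1,887,610.66
Minimum at tier 1 (EOQ₁): $1,883,644.38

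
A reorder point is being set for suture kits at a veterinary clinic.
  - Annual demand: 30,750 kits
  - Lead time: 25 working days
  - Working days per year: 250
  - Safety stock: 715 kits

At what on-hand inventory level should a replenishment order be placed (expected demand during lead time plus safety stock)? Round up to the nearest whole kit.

Daily demand d = 30,750 / 250 = 123.000 kits/day
Demand during lead time = 123.000 × 25 = 3,075.00
Reorder point = 3,075.00 + 715 = 3,790.00 → round up

3,790 kits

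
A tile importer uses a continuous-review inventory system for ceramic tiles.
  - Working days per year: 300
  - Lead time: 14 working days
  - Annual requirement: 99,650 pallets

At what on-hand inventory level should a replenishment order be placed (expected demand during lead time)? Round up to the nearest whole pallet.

Daily demand d = 99,650 / 300 = 332.167 pallets/day
Demand during lead time = 332.167 × 14 = 4,650.33
Reorder point = 4,650.33 → round up

4,651 pallets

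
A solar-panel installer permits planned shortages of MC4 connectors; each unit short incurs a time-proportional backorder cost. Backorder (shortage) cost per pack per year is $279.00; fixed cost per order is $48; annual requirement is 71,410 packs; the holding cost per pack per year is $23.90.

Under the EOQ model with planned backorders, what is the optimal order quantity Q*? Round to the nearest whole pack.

Basic EOQ = √(2·71,410·48/23.9) = 535.570
Backorder adjustment √((H+b)/b) = √((23.9+279)/279) = 1.0420
Q* = 535.570 × 1.0420 ≈ 558.04

558 packs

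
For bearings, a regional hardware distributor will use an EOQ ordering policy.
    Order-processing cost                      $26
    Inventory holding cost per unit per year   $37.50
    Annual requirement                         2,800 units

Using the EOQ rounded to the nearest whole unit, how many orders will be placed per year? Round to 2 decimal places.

45.16 orders per year

EOQ = √(2DS/H) = √(2 × 2,800 × 26 / 37.5)
    = √(3,882.67) ≈ 62.31 → Q = 62
N = D/Q = 2,800/62 ≈ 45.161 orders/yr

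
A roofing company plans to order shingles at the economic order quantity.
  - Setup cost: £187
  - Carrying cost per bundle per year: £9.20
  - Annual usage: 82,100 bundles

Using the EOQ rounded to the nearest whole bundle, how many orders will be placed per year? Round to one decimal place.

2DS/H = 2·82,100·187/9.2 = 3,337,543.48
EOQ = √3,337,543.48 ≈ 1,826.89 → Q = 1,827
Orders per year = D/Q = 82,100 / 1,827 = 44.937

44.9 orders per year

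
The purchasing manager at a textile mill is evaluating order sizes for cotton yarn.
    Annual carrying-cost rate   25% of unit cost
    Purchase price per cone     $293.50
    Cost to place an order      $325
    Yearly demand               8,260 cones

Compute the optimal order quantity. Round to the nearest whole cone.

271 cones

Holding cost per cone per year: H = 25% × $293.5 = $73.3750
2DS/H = 2·8,260·325/73.375 = 73,172.06
EOQ = √73,172.06 ≈ 270.50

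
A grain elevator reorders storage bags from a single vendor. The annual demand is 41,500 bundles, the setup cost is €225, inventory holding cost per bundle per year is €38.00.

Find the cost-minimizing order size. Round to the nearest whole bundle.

2DS/H = 2·41,500·225/38 = 491,447.37
EOQ = √491,447.37 ≈ 701.03

701 bundles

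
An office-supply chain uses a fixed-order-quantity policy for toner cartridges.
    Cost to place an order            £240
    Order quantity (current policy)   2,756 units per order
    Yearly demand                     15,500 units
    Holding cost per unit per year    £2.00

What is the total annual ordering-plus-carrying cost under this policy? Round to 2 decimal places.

Annual ordering cost = (D/Q)·S = (15,500/2,756) × 240 = £1,349.78
Annual holding cost  = (Q/2)·H = (2,756/2) × 2 = £2,756.00
Total = £1,349.78 + £2,756.00 = £4,105.78

£4,105.78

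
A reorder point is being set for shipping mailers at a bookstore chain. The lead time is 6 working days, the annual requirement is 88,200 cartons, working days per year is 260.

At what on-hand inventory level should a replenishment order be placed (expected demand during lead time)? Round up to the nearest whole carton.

2,036 cartons

Daily demand d = 88,200 / 260 = 339.231 cartons/day
Demand during lead time = 339.231 × 6 = 2,035.38
Reorder point = 2,035.38 → round up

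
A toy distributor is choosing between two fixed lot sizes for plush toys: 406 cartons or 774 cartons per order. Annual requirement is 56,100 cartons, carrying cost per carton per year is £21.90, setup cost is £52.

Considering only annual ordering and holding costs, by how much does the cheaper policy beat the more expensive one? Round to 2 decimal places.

£613.37

For each Q, cost = (D/Q)·S + (Q/2)·H.
TC(406) = (56,100/406)×52 + (406/2)×21.9 = £11,630.92
TC(774) = (56,100/774)×52 + (774/2)×21.9 = £12,244.29
|ΔTC| = |£11,630.92 − £12,244.29| = £613.37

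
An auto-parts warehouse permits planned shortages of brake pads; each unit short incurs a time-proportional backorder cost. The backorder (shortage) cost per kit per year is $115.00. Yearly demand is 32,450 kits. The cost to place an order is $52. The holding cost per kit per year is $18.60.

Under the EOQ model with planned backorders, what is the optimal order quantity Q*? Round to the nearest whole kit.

459 kits

Q* = √(2DS/H) · √((H + b)/b)
   = √(2 × 32,450 × 52 / 18.6) · √((18.6 + 115) / 115)
   = 425.959 × 1.0778 ≈ 459.12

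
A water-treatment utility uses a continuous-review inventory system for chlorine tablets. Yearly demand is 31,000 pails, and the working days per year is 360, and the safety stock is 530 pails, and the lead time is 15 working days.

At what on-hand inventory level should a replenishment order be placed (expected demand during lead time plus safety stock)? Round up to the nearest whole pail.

Daily demand d = 31,000 / 360 = 86.111 pails/day
Demand during lead time = 86.111 × 15 = 1,291.67
Reorder point = 1,291.67 + 530 = 1,821.67 → round up

1,822 pails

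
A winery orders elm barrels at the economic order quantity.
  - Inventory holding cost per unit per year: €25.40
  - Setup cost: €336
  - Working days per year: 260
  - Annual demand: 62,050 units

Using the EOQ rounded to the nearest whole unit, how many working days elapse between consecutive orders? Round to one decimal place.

5.4 days

Q* = √(2·D·S / H) = √(2·62,050·336 / 25.4) = √1,641,637.8 ≈ 1,281.26 → Q = 1,281 units
Days between orders = 260 / (D/Q) = 260 / 48.439 ≈ 5.368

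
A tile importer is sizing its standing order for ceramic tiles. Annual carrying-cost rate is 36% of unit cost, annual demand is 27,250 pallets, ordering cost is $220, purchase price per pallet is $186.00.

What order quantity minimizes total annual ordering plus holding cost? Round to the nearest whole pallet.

423 pallets

H = i·C = 0.36 × $186 = $66.9600 per pallet-year
Optimal lot size Q* = (2 × 27,250 × $220 / $66.96)^½ ≈ 423.16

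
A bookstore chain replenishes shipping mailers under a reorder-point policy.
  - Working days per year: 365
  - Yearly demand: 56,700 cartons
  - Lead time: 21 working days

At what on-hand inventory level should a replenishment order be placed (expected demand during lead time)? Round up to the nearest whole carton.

3,263 cartons

Daily demand d = 56,700 / 365 = 155.342 cartons/day
Demand during lead time = 155.342 × 21 = 3,262.19
Reorder point = 3,262.19 → round up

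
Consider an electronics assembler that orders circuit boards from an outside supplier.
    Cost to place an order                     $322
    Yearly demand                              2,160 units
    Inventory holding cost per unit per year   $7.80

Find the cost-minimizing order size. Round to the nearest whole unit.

2DS/H = 2·2,160·322/7.8 = 178,338.46
EOQ = √178,338.46 ≈ 422.30

422 units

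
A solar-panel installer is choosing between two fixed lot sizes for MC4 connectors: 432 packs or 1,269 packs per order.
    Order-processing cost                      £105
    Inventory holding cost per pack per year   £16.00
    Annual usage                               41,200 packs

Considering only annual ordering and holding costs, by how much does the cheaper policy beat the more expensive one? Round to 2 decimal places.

Annual cost at Q: ordering D·S/Q plus holding Q·H/2.
TC(432) = (41,200/432)×105 + (432/2)×16 = £13,469.89
TC(1,269) = (41,200/1,269)×105 + (1,269/2)×16 = £13,560.98
Lots of 432 are cheaper by £91.09.

£91.09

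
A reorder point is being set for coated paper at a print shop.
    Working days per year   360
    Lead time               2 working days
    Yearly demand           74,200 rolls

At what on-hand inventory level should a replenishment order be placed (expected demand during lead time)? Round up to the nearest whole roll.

413 rolls

Daily demand d = 74,200 / 360 = 206.111 rolls/day
Demand during lead time = 206.111 × 2 = 412.22
Reorder point = 412.22 → round up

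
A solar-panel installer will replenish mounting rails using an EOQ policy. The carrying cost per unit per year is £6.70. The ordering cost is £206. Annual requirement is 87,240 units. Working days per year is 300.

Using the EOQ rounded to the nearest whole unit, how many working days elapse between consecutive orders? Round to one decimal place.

8.0 days

Optimal lot size Q* = (2 × 87,240 × £206 / £6.7)^½ ≈ 2,316.16 → Q = 2,316 units
T = Q/D × 300 days = 2,316/87,240 × 300 = 7.964 days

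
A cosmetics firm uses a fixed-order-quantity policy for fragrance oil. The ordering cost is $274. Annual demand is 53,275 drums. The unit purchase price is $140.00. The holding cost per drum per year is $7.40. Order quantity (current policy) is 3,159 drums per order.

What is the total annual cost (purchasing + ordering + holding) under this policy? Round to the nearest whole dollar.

$7,474,809

Annual ordering cost = (D/Q)·S = (53,275/3,159) × 274 = $4,620.88
Annual holding cost  = (Q/2)·H = (3,159/2) × 7.4 = $11,688.30
Purchase cost = D·C = 53,275 × 140 = $7,458,500.00
Total = $4,620.88 + $11,688.30 + $7,458,500.00 = $7,474,809.18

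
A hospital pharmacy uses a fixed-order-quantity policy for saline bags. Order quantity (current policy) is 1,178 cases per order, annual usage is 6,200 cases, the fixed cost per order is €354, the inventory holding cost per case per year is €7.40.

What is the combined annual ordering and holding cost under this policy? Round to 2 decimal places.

€6,221.76

Annual ordering cost = (D/Q)·S = (6,200/1,178) × 354 = €1,863.16
Annual holding cost  = (Q/2)·H = (1,178/2) × 7.4 = €4,358.60
Total = €1,863.16 + €4,358.60 = €6,221.76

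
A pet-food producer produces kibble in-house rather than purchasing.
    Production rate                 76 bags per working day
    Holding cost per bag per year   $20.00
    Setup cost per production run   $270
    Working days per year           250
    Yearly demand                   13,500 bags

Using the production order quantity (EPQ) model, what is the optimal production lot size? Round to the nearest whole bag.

1,122 bags

d = 13,500/250 = 54.0000 bags/day;  effective holding cost H(1 − d/p) = 20·(1 − 54.0000/76) = 5.78947
Q* = √(2DS / H_eff) = √(2·13,500·270 / 5.78947) ≈ 1,122.13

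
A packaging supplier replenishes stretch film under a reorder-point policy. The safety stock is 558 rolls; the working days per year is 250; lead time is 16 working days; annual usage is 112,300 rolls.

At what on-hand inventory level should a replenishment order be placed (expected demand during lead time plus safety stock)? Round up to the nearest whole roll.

7,746 rolls

Daily demand d = 112,300 / 250 = 449.200 rolls/day
Demand during lead time = 449.200 × 16 = 7,187.20
Reorder point = 7,187.20 + 558 = 7,745.20 → round up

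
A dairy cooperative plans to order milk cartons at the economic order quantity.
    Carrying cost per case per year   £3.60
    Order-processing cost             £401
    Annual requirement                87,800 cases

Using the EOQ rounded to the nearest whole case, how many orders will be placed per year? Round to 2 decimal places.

19.85 orders per year

Optimal lot size Q* = (2 × 87,800 × £401 / £3.6)^½ ≈ 4,422.66 → Q = 4,423
N = D/Q = 87,800/4,423 ≈ 19.851 orders/yr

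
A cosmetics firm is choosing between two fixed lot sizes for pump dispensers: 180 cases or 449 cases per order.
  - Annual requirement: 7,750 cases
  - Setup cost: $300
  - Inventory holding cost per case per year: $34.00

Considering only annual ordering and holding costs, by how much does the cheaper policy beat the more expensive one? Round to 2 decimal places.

TC(Q) = (D/Q)S + (Q/2)H
TC(180) = (7,750/180)×300 + (180/2)×34 = $15,976.67
TC(449) = (7,750/449)×300 + (449/2)×34 = $12,811.17
Lots of 449 are cheaper by $3,165.49.

$3,165.49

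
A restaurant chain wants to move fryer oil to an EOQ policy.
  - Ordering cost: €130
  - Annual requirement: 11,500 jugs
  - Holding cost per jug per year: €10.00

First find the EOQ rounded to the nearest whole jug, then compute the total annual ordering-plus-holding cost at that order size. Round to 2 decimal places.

€5,468.09

Q* = √(2·D·S / H) = √(2·11,500·130 / 10) = √299,000.0 ≈ 546.81 → Q = 547 jugs
Orders/yr = 11,500/547 = 21.024; ordering cost = 21.024 × €130 = €2,733.09
Average inventory = 547/2 = 273.5; holding cost = 273.5 × €10 = €2,735.00
Total = €2,733.09 + €2,735.00 = €5,468.09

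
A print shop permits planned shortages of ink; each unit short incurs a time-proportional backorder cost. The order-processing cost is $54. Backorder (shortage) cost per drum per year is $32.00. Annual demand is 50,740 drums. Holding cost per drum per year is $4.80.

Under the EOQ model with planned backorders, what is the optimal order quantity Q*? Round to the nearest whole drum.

1,146 drums

Basic EOQ = √(2·50,740·54/4.8) = 1,068.480
Backorder adjustment √((H+b)/b) = √((4.8+32)/32) = 1.0724
Q* = 1,068.480 × 1.0724 ≈ 1,145.82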